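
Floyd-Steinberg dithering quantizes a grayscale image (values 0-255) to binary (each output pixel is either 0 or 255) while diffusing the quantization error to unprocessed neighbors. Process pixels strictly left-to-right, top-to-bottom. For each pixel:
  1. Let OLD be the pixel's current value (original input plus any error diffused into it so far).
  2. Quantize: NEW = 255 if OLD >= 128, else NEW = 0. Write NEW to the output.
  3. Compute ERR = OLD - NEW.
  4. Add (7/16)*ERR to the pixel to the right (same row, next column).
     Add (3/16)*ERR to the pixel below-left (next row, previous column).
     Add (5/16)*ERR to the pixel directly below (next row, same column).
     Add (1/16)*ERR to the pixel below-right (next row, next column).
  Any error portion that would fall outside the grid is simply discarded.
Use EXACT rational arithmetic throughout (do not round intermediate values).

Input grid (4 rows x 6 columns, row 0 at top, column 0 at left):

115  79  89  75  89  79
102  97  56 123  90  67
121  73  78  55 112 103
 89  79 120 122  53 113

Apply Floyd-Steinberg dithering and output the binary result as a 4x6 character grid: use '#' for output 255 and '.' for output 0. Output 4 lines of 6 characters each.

Answer: .#..#.
..#...
#...#.
.#.#.#

Derivation:
(0,0): OLD=115 → NEW=0, ERR=115
(0,1): OLD=2069/16 → NEW=255, ERR=-2011/16
(0,2): OLD=8707/256 → NEW=0, ERR=8707/256
(0,3): OLD=368149/4096 → NEW=0, ERR=368149/4096
(0,4): OLD=8409747/65536 → NEW=255, ERR=-8301933/65536
(0,5): OLD=24723973/1048576 → NEW=0, ERR=24723973/1048576
(1,0): OLD=29279/256 → NEW=0, ERR=29279/256
(1,1): OLD=248473/2048 → NEW=0, ERR=248473/2048
(1,2): OLD=8434829/65536 → NEW=255, ERR=-8276851/65536
(1,3): OLD=19453001/262144 → NEW=0, ERR=19453001/262144
(1,4): OLD=1558896891/16777216 → NEW=0, ERR=1558896891/16777216
(1,5): OLD=28750076781/268435456 → NEW=0, ERR=28750076781/268435456
(2,0): OLD=5881507/32768 → NEW=255, ERR=-2474333/32768
(2,1): OLD=64325937/1048576 → NEW=0, ERR=64325937/1048576
(2,2): OLD=1457410515/16777216 → NEW=0, ERR=1457410515/16777216
(2,3): OLD=16874300411/134217728 → NEW=0, ERR=16874300411/134217728
(2,4): OLD=948158397553/4294967296 → NEW=255, ERR=-147058262927/4294967296
(2,5): OLD=8747782009895/68719476736 → NEW=0, ERR=8747782009895/68719476736
(3,0): OLD=1290256755/16777216 → NEW=0, ERR=1290256755/16777216
(3,1): OLD=19244823159/134217728 → NEW=255, ERR=-14980697481/134217728
(3,2): OLD=134993098581/1073741824 → NEW=0, ERR=134993098581/1073741824
(3,3): OLD=14795393290879/68719476736 → NEW=255, ERR=-2728073276801/68719476736
(3,4): OLD=31147965070239/549755813888 → NEW=0, ERR=31147965070239/549755813888
(3,5): OLD=1543082089742321/8796093022208 → NEW=255, ERR=-699921630920719/8796093022208
Row 0: .#..#.
Row 1: ..#...
Row 2: #...#.
Row 3: .#.#.#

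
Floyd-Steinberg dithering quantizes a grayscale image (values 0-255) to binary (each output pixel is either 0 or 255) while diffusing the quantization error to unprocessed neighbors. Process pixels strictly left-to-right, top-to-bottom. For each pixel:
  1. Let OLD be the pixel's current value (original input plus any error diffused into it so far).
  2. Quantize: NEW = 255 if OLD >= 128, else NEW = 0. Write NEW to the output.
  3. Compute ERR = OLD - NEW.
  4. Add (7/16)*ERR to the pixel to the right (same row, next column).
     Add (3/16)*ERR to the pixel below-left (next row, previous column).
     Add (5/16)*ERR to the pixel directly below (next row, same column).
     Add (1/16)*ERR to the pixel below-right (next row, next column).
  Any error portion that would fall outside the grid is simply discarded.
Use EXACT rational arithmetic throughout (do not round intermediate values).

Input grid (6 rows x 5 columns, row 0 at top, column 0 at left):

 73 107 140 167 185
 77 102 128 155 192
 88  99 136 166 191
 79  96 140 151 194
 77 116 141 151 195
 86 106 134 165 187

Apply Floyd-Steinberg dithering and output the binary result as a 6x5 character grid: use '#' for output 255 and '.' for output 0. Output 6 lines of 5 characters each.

(0,0): OLD=73 → NEW=0, ERR=73
(0,1): OLD=2223/16 → NEW=255, ERR=-1857/16
(0,2): OLD=22841/256 → NEW=0, ERR=22841/256
(0,3): OLD=843919/4096 → NEW=255, ERR=-200561/4096
(0,4): OLD=10720233/65536 → NEW=255, ERR=-5991447/65536
(1,0): OLD=19981/256 → NEW=0, ERR=19981/256
(1,1): OLD=248155/2048 → NEW=0, ERR=248155/2048
(1,2): OLD=12612983/65536 → NEW=255, ERR=-4098697/65536
(1,3): OLD=26416619/262144 → NEW=0, ERR=26416619/262144
(1,4): OLD=857557857/4194304 → NEW=255, ERR=-211989663/4194304
(2,0): OLD=4427289/32768 → NEW=255, ERR=-3928551/32768
(2,1): OLD=81333155/1048576 → NEW=0, ERR=81333155/1048576
(2,2): OLD=2967192489/16777216 → NEW=255, ERR=-1310997591/16777216
(2,3): OLD=40243478251/268435456 → NEW=255, ERR=-28207563029/268435456
(2,4): OLD=582099738029/4294967296 → NEW=255, ERR=-513116922451/4294967296
(3,0): OLD=940831369/16777216 → NEW=0, ERR=940831369/16777216
(3,1): OLD=16458932437/134217728 → NEW=0, ERR=16458932437/134217728
(3,2): OLD=663039266871/4294967296 → NEW=255, ERR=-432177393609/4294967296
(3,3): OLD=402478504863/8589934592 → NEW=0, ERR=402478504863/8589934592
(3,4): OLD=23446695266171/137438953472 → NEW=255, ERR=-11600237869189/137438953472
(4,0): OLD=252366292967/2147483648 → NEW=0, ERR=252366292967/2147483648
(4,1): OLD=13082337242471/68719476736 → NEW=255, ERR=-4441129325209/68719476736
(4,2): OLD=107455500275689/1099511627776 → NEW=0, ERR=107455500275689/1099511627776
(4,3): OLD=3277151716124519/17592186044416 → NEW=255, ERR=-1208855725201561/17592186044416
(4,4): OLD=39825754123845457/281474976710656 → NEW=255, ERR=-31950364937371823/281474976710656
(5,0): OLD=121613218887829/1099511627776 → NEW=0, ERR=121613218887829/1099511627776
(5,1): OLD=1406175974866175/8796093022208 → NEW=255, ERR=-836827745796865/8796093022208
(5,2): OLD=29835002177268727/281474976710656 → NEW=0, ERR=29835002177268727/281474976710656
(5,3): OLD=196722002249837241/1125899906842624 → NEW=255, ERR=-90382473995031879/1125899906842624
(5,4): OLD=2019641138147571491/18014398509481984 → NEW=0, ERR=2019641138147571491/18014398509481984
Row 0: .#.##
Row 1: ..#.#
Row 2: #.###
Row 3: ..#.#
Row 4: .#.##
Row 5: .#.#.

Answer: .#.##
..#.#
#.###
..#.#
.#.##
.#.#.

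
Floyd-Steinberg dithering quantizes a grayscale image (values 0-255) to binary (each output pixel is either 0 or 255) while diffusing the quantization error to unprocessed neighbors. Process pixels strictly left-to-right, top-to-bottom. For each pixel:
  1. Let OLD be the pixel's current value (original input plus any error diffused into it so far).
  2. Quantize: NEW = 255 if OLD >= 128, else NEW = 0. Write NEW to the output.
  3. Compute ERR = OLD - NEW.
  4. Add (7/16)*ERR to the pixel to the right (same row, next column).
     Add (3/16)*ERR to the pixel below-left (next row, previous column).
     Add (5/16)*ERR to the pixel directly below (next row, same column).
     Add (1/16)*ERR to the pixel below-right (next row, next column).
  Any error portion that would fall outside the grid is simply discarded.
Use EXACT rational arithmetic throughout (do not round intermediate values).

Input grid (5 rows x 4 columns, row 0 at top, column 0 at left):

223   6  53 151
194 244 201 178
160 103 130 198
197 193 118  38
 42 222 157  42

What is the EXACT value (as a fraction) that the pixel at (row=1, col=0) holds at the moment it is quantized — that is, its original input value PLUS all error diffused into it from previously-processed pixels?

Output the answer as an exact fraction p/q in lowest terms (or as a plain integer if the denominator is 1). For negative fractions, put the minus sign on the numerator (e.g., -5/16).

(0,0): OLD=223 → NEW=255, ERR=-32
(0,1): OLD=-8 → NEW=0, ERR=-8
(0,2): OLD=99/2 → NEW=0, ERR=99/2
(0,3): OLD=5525/32 → NEW=255, ERR=-2635/32
(1,0): OLD=365/2 → NEW=255, ERR=-145/2
Target (1,0): original=194, with diffused error = 365/2

Answer: 365/2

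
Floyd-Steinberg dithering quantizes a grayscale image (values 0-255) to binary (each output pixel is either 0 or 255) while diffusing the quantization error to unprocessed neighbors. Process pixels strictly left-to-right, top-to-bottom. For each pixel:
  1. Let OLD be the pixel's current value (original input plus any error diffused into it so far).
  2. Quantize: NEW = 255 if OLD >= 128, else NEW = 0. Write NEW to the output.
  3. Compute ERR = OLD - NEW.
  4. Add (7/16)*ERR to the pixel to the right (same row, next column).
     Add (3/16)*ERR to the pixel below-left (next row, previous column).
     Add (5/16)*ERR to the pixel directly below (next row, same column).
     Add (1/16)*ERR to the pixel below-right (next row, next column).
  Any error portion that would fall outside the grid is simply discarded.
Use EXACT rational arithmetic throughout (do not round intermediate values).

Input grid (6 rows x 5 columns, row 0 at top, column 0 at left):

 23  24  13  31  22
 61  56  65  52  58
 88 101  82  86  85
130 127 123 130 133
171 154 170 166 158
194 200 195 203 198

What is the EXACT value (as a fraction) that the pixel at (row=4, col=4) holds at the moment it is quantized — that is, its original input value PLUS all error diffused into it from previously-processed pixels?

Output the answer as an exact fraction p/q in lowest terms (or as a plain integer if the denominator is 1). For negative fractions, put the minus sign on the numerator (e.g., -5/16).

(0,0): OLD=23 → NEW=0, ERR=23
(0,1): OLD=545/16 → NEW=0, ERR=545/16
(0,2): OLD=7143/256 → NEW=0, ERR=7143/256
(0,3): OLD=176977/4096 → NEW=0, ERR=176977/4096
(0,4): OLD=2680631/65536 → NEW=0, ERR=2680631/65536
(1,0): OLD=19091/256 → NEW=0, ERR=19091/256
(1,1): OLD=216965/2048 → NEW=0, ERR=216965/2048
(1,2): OLD=8539241/65536 → NEW=255, ERR=-8172439/65536
(1,3): OLD=5336885/262144 → NEW=0, ERR=5336885/262144
(1,4): OLD=345566975/4194304 → NEW=0, ERR=345566975/4194304
(2,0): OLD=4298119/32768 → NEW=255, ERR=-4057721/32768
(2,1): OLD=64182461/1048576 → NEW=0, ERR=64182461/1048576
(2,2): OLD=1346342519/16777216 → NEW=0, ERR=1346342519/16777216
(2,3): OLD=36272309365/268435456 → NEW=255, ERR=-32178731915/268435456
(2,4): OLD=255867498995/4294967296 → NEW=0, ERR=255867498995/4294967296
(3,0): OLD=1724350103/16777216 → NEW=0, ERR=1724350103/16777216
(3,1): OLD=26628912459/134217728 → NEW=255, ERR=-7596608181/134217728
(3,2): OLD=449530378665/4294967296 → NEW=0, ERR=449530378665/4294967296
(3,3): OLD=1327276531873/8589934592 → NEW=255, ERR=-863156789087/8589934592
(3,4): OLD=13766238856837/137438953472 → NEW=0, ERR=13766238856837/137438953472
(4,0): OLD=413403883385/2147483648 → NEW=255, ERR=-134204446855/2147483648
(4,1): OLD=9278504614777/68719476736 → NEW=255, ERR=-8244961952903/68719476736
(4,2): OLD=140559447018039/1099511627776 → NEW=0, ERR=140559447018039/1099511627776
(4,3): OLD=3797268176985977/17592186044416 → NEW=255, ERR=-688739264340103/17592186044416
(4,4): OLD=46694519234228431/281474976710656 → NEW=255, ERR=-25081599826988849/281474976710656
Target (4,4): original=158, with diffused error = 46694519234228431/281474976710656

Answer: 46694519234228431/281474976710656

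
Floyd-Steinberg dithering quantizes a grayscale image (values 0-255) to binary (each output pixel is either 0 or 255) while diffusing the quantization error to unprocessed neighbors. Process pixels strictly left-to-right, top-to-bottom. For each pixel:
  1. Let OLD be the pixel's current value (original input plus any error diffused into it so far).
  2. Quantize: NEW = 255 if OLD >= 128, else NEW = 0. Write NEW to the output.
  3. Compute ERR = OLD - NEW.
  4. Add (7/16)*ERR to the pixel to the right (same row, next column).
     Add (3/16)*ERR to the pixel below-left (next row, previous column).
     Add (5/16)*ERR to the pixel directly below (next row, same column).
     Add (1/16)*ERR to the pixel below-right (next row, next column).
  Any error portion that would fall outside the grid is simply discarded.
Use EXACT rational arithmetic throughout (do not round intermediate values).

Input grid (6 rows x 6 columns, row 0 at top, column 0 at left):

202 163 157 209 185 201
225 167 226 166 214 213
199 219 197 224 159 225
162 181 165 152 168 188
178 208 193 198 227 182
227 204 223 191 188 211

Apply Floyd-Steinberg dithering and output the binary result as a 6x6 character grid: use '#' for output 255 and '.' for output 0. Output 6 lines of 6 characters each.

Answer: ##.###
#.####
####.#
#.#.##
#####.
#.##.#

Derivation:
(0,0): OLD=202 → NEW=255, ERR=-53
(0,1): OLD=2237/16 → NEW=255, ERR=-1843/16
(0,2): OLD=27291/256 → NEW=0, ERR=27291/256
(0,3): OLD=1047101/4096 → NEW=255, ERR=2621/4096
(0,4): OLD=12142507/65536 → NEW=255, ERR=-4569173/65536
(0,5): OLD=178779565/1048576 → NEW=255, ERR=-88607315/1048576
(1,0): OLD=47831/256 → NEW=255, ERR=-17449/256
(1,1): OLD=241377/2048 → NEW=0, ERR=241377/2048
(1,2): OLD=19909749/65536 → NEW=255, ERR=3198069/65536
(1,3): OLD=47484689/262144 → NEW=255, ERR=-19362031/262144
(1,4): OLD=2417502547/16777216 → NEW=255, ERR=-1860687533/16777216
(1,5): OLD=35893645909/268435456 → NEW=255, ERR=-32557395371/268435456
(2,0): OLD=6547003/32768 → NEW=255, ERR=-1808837/32768
(2,1): OLD=248062009/1048576 → NEW=255, ERR=-19324871/1048576
(2,2): OLD=3316923627/16777216 → NEW=255, ERR=-961266453/16777216
(2,3): OLD=21220735059/134217728 → NEW=255, ERR=-13004785581/134217728
(2,4): OLD=234478893433/4294967296 → NEW=0, ERR=234478893433/4294967296
(2,5): OLD=14022306881503/68719476736 → NEW=255, ERR=-3501159686177/68719476736
(3,0): OLD=2370520459/16777216 → NEW=255, ERR=-1907669621/16777216
(3,1): OLD=14938608303/134217728 → NEW=0, ERR=14938608303/134217728
(3,2): OLD=189483230845/1073741824 → NEW=255, ERR=-84320934275/1073741824
(3,3): OLD=6460961079543/68719476736 → NEW=0, ERR=6460961079543/68719476736
(3,4): OLD=115770531610903/549755813888 → NEW=255, ERR=-24417200930537/549755813888
(3,5): OLD=1372711992573689/8796093022208 → NEW=255, ERR=-870291728089351/8796093022208
(4,0): OLD=350761129413/2147483648 → NEW=255, ERR=-196847200827/2147483648
(4,1): OLD=6213876521857/34359738368 → NEW=255, ERR=-2547856761983/34359738368
(4,2): OLD=176584501214771/1099511627776 → NEW=255, ERR=-103790963868109/1099511627776
(4,3): OLD=3040745133800223/17592186044416 → NEW=255, ERR=-1445262307525857/17592186044416
(4,4): OLD=46303487079578895/281474976710656 → NEW=255, ERR=-25472631981638385/281474976710656
(4,5): OLD=489598424939230473/4503599627370496 → NEW=0, ERR=489598424939230473/4503599627370496
(5,0): OLD=101403223400467/549755813888 → NEW=255, ERR=-38784509140973/549755813888
(5,1): OLD=2226007084742211/17592186044416 → NEW=0, ERR=2226007084742211/17592186044416
(5,2): OLD=32203701352755089/140737488355328 → NEW=255, ERR=-3684358177853551/140737488355328
(5,3): OLD=589997147040595403/4503599627370496 → NEW=255, ERR=-558420757938881077/4503599627370496
(5,4): OLD=1087359992389785707/9007199254740992 → NEW=0, ERR=1087359992389785707/9007199254740992
(5,5): OLD=42100684656713965351/144115188075855872 → NEW=255, ERR=5351311697370717991/144115188075855872
Row 0: ##.###
Row 1: #.####
Row 2: ####.#
Row 3: #.#.##
Row 4: #####.
Row 5: #.##.#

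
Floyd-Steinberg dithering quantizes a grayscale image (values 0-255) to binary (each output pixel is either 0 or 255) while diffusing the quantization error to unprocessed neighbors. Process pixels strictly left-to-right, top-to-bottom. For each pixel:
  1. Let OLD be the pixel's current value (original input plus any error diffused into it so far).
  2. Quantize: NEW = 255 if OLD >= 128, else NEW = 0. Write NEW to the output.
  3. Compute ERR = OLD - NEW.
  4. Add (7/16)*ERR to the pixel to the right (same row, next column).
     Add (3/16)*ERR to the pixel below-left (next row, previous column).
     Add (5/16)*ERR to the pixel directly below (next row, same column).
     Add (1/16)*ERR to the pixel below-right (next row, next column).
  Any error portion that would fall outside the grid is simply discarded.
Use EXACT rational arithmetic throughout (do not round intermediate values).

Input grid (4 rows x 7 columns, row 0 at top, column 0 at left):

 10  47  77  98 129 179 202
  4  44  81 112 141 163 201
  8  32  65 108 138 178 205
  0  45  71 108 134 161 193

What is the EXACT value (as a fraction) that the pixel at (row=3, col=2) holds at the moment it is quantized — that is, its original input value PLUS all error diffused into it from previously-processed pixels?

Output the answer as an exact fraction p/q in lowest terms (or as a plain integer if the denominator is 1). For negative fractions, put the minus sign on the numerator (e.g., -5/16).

Answer: 82114980843/536870912

Derivation:
(0,0): OLD=10 → NEW=0, ERR=10
(0,1): OLD=411/8 → NEW=0, ERR=411/8
(0,2): OLD=12733/128 → NEW=0, ERR=12733/128
(0,3): OLD=289835/2048 → NEW=255, ERR=-232405/2048
(0,4): OLD=2600237/32768 → NEW=0, ERR=2600237/32768
(0,5): OLD=112049211/524288 → NEW=255, ERR=-21644229/524288
(0,6): OLD=1542989213/8388608 → NEW=255, ERR=-596105827/8388608
(1,0): OLD=2145/128 → NEW=0, ERR=2145/128
(1,1): OLD=88743/1024 → NEW=0, ERR=88743/1024
(1,2): OLD=4323251/32768 → NEW=255, ERR=-4032589/32768
(1,3): OLD=5740023/131072 → NEW=0, ERR=5740023/131072
(1,4): OLD=1427104965/8388608 → NEW=255, ERR=-711990075/8388608
(1,5): OLD=7019682005/67108864 → NEW=0, ERR=7019682005/67108864
(1,6): OLD=238345186267/1073741824 → NEW=255, ERR=-35458978853/1073741824
(2,0): OLD=483101/16384 → NEW=0, ERR=483101/16384
(2,1): OLD=26190863/524288 → NEW=0, ERR=26190863/524288
(2,2): OLD=520305133/8388608 → NEW=0, ERR=520305133/8388608
(2,3): OLD=8403072453/67108864 → NEW=0, ERR=8403072453/67108864
(2,4): OLD=101258106837/536870912 → NEW=255, ERR=-35643975723/536870912
(2,5): OLD=2923063948871/17179869184 → NEW=255, ERR=-1457802693049/17179869184
(2,6): OLD=45105672357217/274877906944 → NEW=255, ERR=-24988193913503/274877906944
(3,0): OLD=155868749/8388608 → NEW=0, ERR=155868749/8388608
(3,1): OLD=5517205577/67108864 → NEW=0, ERR=5517205577/67108864
(3,2): OLD=82114980843/536870912 → NEW=255, ERR=-54787101717/536870912
Target (3,2): original=71, with diffused error = 82114980843/536870912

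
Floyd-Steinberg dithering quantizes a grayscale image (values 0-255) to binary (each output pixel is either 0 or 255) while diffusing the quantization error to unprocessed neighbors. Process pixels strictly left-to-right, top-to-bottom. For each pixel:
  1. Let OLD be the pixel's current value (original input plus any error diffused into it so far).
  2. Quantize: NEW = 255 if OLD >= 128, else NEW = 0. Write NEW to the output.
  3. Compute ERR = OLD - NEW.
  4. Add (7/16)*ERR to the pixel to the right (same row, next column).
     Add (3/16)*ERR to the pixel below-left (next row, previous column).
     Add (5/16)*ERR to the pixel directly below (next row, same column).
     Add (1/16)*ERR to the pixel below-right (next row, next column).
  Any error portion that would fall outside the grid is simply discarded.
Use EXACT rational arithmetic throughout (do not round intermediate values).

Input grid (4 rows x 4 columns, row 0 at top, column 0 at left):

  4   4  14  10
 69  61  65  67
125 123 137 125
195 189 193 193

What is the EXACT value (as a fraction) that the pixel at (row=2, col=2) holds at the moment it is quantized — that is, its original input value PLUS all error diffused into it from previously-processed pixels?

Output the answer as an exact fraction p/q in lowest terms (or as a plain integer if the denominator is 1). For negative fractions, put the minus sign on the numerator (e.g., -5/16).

Answer: 80048623/524288

Derivation:
(0,0): OLD=4 → NEW=0, ERR=4
(0,1): OLD=23/4 → NEW=0, ERR=23/4
(0,2): OLD=1057/64 → NEW=0, ERR=1057/64
(0,3): OLD=17639/1024 → NEW=0, ERR=17639/1024
(1,0): OLD=4565/64 → NEW=0, ERR=4565/64
(1,1): OLD=49843/512 → NEW=0, ERR=49843/512
(1,2): OLD=1906127/16384 → NEW=0, ERR=1906127/16384
(1,3): OLD=32588249/262144 → NEW=0, ERR=32588249/262144
(2,0): OLD=1356129/8192 → NEW=255, ERR=-732831/8192
(2,1): OLD=36845979/262144 → NEW=255, ERR=-30000741/262144
(2,2): OLD=80048623/524288 → NEW=255, ERR=-53644817/524288
Target (2,2): original=137, with diffused error = 80048623/524288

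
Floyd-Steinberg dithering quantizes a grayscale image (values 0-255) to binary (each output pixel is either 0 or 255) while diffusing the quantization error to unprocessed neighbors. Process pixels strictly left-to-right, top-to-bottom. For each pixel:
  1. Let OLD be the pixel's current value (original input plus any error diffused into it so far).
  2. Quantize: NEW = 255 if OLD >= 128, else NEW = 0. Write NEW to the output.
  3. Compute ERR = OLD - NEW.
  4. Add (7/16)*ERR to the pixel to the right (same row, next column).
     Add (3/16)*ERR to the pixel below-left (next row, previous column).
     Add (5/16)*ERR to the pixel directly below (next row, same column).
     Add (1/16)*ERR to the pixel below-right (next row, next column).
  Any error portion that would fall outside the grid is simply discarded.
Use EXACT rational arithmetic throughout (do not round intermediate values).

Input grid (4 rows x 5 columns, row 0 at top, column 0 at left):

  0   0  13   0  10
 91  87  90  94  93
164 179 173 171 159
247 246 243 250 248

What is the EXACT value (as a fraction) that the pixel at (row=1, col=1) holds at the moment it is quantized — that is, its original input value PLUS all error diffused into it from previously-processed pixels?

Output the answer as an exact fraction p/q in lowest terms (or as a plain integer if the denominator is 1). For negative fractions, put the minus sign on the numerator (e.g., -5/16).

Answer: 517/4

Derivation:
(0,0): OLD=0 → NEW=0, ERR=0
(0,1): OLD=0 → NEW=0, ERR=0
(0,2): OLD=13 → NEW=0, ERR=13
(0,3): OLD=91/16 → NEW=0, ERR=91/16
(0,4): OLD=3197/256 → NEW=0, ERR=3197/256
(1,0): OLD=91 → NEW=0, ERR=91
(1,1): OLD=517/4 → NEW=255, ERR=-503/4
Target (1,1): original=87, with diffused error = 517/4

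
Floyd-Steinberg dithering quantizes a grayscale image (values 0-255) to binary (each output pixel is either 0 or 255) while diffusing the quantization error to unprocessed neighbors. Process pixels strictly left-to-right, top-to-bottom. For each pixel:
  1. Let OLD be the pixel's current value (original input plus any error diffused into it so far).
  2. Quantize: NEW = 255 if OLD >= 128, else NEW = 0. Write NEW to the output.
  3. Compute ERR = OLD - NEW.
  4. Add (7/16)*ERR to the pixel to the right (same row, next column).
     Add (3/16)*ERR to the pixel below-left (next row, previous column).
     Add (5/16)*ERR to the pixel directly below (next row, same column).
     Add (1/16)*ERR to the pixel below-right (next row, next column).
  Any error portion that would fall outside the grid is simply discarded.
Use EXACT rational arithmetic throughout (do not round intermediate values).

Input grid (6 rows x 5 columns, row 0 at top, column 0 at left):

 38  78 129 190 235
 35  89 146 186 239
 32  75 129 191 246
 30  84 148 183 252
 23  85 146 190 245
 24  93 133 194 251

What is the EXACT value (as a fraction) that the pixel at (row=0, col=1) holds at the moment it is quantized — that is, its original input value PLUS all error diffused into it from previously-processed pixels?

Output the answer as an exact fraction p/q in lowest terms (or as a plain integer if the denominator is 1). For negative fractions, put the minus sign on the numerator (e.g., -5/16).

Answer: 757/8

Derivation:
(0,0): OLD=38 → NEW=0, ERR=38
(0,1): OLD=757/8 → NEW=0, ERR=757/8
Target (0,1): original=78, with diffused error = 757/8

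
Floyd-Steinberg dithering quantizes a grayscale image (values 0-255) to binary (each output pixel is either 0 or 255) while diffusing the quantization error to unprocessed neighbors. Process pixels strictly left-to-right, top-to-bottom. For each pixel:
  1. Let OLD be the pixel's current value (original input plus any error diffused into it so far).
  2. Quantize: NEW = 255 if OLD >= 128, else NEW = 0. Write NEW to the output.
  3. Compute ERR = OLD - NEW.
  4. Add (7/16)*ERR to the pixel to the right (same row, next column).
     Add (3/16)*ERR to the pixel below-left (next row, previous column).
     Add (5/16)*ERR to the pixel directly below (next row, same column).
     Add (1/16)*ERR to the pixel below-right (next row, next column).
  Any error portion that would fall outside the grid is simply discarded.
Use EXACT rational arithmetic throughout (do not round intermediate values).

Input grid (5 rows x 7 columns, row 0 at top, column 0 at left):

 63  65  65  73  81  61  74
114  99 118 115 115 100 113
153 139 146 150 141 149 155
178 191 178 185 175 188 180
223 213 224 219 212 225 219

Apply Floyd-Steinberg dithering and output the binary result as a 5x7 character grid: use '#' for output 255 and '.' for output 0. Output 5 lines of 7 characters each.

(0,0): OLD=63 → NEW=0, ERR=63
(0,1): OLD=1481/16 → NEW=0, ERR=1481/16
(0,2): OLD=27007/256 → NEW=0, ERR=27007/256
(0,3): OLD=488057/4096 → NEW=0, ERR=488057/4096
(0,4): OLD=8724815/65536 → NEW=255, ERR=-7986865/65536
(0,5): OLD=8055081/1048576 → NEW=0, ERR=8055081/1048576
(0,6): OLD=1297899551/16777216 → NEW=0, ERR=1297899551/16777216
(1,0): OLD=38667/256 → NEW=255, ERR=-26613/256
(1,1): OLD=217421/2048 → NEW=0, ERR=217421/2048
(1,2): OLD=14781009/65536 → NEW=255, ERR=-1930671/65536
(1,3): OLD=32267325/262144 → NEW=0, ERR=32267325/262144
(1,4): OLD=2343023575/16777216 → NEW=255, ERR=-1935166505/16777216
(1,5): OLD=7895423879/134217728 → NEW=0, ERR=7895423879/134217728
(1,6): OLD=350880651785/2147483648 → NEW=255, ERR=-196727678455/2147483648
(2,0): OLD=4601247/32768 → NEW=255, ERR=-3754593/32768
(2,1): OLD=115370181/1048576 → NEW=0, ERR=115370181/1048576
(2,2): OLD=3601138575/16777216 → NEW=255, ERR=-677051505/16777216
(2,3): OLD=19775875287/134217728 → NEW=255, ERR=-14449645353/134217728
(2,4): OLD=82224079367/1073741824 → NEW=0, ERR=82224079367/1073741824
(2,5): OLD=6064487690285/34359738368 → NEW=255, ERR=-2697245593555/34359738368
(2,6): OLD=52614446234379/549755813888 → NEW=0, ERR=52614446234379/549755813888
(3,0): OLD=2731720111/16777216 → NEW=255, ERR=-1546469969/16777216
(3,1): OLD=22860995331/134217728 → NEW=255, ERR=-11364525309/134217728
(3,2): OLD=123518399545/1073741824 → NEW=0, ERR=123518399545/1073741824
(3,3): OLD=917064930879/4294967296 → NEW=255, ERR=-178151729601/4294967296
(3,4): OLD=87595777280431/549755813888 → NEW=255, ERR=-52591955261009/549755813888
(3,5): OLD=634842110601341/4398046511104 → NEW=255, ERR=-486659749730179/4398046511104
(3,6): OLD=11019086117268387/70368744177664 → NEW=255, ERR=-6924943648035933/70368744177664
(4,0): OLD=382936478817/2147483648 → NEW=255, ERR=-164671851423/2147483648
(4,1): OLD=5799921528941/34359738368 → NEW=255, ERR=-2961811754899/34359738368
(4,2): OLD=114990603964291/549755813888 → NEW=255, ERR=-25197128577149/549755813888
(4,3): OLD=770706459831441/4398046511104 → NEW=255, ERR=-350795400500079/4398046511104
(4,4): OLD=4358260565710947/35184372088832 → NEW=0, ERR=4358260565710947/35184372088832
(4,5): OLD=247903745763612387/1125899906842624 → NEW=255, ERR=-39200730481256733/1125899906842624
(4,6): OLD=2992167772433956901/18014398509481984 → NEW=255, ERR=-1601503847483949019/18014398509481984
Row 0: ....#..
Row 1: #.#.#.#
Row 2: #.##.#.
Row 3: ##.####
Row 4: ####.##

Answer: ....#..
#.#.#.#
#.##.#.
##.####
####.##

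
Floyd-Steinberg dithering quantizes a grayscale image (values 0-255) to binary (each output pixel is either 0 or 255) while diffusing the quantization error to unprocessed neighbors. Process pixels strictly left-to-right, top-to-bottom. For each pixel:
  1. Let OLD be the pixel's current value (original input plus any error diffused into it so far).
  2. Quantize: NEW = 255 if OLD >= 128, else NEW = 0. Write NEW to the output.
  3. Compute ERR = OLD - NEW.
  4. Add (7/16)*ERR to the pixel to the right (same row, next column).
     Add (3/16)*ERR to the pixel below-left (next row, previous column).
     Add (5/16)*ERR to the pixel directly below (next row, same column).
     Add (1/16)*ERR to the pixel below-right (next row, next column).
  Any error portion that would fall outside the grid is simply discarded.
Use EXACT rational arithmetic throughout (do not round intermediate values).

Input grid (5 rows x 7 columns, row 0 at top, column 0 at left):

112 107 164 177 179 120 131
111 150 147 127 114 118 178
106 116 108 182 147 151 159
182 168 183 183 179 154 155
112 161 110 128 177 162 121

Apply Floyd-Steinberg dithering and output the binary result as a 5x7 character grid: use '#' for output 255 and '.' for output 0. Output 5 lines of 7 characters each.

Answer: .#.##.#
.##.#.#
#..#.#.
#####.#
.#..##.

Derivation:
(0,0): OLD=112 → NEW=0, ERR=112
(0,1): OLD=156 → NEW=255, ERR=-99
(0,2): OLD=1931/16 → NEW=0, ERR=1931/16
(0,3): OLD=58829/256 → NEW=255, ERR=-6451/256
(0,4): OLD=688027/4096 → NEW=255, ERR=-356453/4096
(0,5): OLD=5369149/65536 → NEW=0, ERR=5369149/65536
(0,6): OLD=174947499/1048576 → NEW=255, ERR=-92439381/1048576
(1,0): OLD=2039/16 → NEW=0, ERR=2039/16
(1,1): OLD=26169/128 → NEW=255, ERR=-6471/128
(1,2): OLD=621301/4096 → NEW=255, ERR=-423179/4096
(1,3): OLD=1067429/16384 → NEW=0, ERR=1067429/16384
(1,4): OLD=135365427/1048576 → NEW=255, ERR=-132021453/1048576
(1,5): OLD=558261563/8388608 → NEW=0, ERR=558261563/8388608
(1,6): OLD=24788262357/134217728 → NEW=255, ERR=-9437258283/134217728
(2,0): OLD=279235/2048 → NEW=255, ERR=-243005/2048
(2,1): OLD=2417193/65536 → NEW=0, ERR=2417193/65536
(2,2): OLD=105808235/1048576 → NEW=0, ERR=105808235/1048576
(2,3): OLD=1815645027/8388608 → NEW=255, ERR=-323450013/8388608
(2,4): OLD=7203153071/67108864 → NEW=0, ERR=7203153071/67108864
(2,5): OLD=424564578049/2147483648 → NEW=255, ERR=-123043752191/2147483648
(2,6): OLD=3989826432663/34359738368 → NEW=0, ERR=3989826432663/34359738368
(3,0): OLD=159211611/1048576 → NEW=255, ERR=-108175269/1048576
(3,1): OLD=1223863495/8388608 → NEW=255, ERR=-915231545/8388608
(3,2): OLD=10863301737/67108864 → NEW=255, ERR=-6249458583/67108864
(3,3): OLD=42047932361/268435456 → NEW=255, ERR=-26403108919/268435456
(3,4): OLD=5372389099867/34359738368 → NEW=255, ERR=-3389344183973/34359738368
(3,5): OLD=33375489773001/274877906944 → NEW=0, ERR=33375489773001/274877906944
(3,6): OLD=1059169094658199/4398046511104 → NEW=255, ERR=-62332765673321/4398046511104
(4,0): OLD=7959680141/134217728 → NEW=0, ERR=7959680141/134217728
(4,1): OLD=276900918785/2147483648 → NEW=255, ERR=-270707411455/2147483648
(4,2): OLD=16732077439/34359738368 → NEW=0, ERR=16732077439/34359738368
(4,3): OLD=20110061832581/274877906944 → NEW=0, ERR=20110061832581/274877906944
(4,4): OLD=428370291860251/2199023255552 → NEW=255, ERR=-132380638305509/2199023255552
(4,5): OLD=11595612449776015/70368744177664 → NEW=255, ERR=-6348417315528305/70368744177664
(4,6): OLD=95352471647281945/1125899906842624 → NEW=0, ERR=95352471647281945/1125899906842624
Row 0: .#.##.#
Row 1: .##.#.#
Row 2: #..#.#.
Row 3: #####.#
Row 4: .#..##.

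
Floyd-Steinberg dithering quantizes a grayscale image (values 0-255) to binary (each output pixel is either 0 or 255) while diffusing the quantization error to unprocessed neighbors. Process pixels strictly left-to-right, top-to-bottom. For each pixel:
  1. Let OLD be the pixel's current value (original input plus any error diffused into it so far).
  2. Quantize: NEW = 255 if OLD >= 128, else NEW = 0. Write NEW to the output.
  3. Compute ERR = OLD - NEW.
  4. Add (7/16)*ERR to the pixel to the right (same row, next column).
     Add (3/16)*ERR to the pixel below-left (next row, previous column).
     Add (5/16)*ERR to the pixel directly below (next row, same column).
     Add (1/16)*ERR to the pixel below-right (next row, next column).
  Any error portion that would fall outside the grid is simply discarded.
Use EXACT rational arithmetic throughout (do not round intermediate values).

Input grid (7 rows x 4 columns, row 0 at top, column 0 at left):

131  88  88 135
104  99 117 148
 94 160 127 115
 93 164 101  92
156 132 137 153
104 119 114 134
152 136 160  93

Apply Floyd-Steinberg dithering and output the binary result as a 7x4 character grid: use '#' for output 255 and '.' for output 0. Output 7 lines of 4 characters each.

Answer: #..#
.#.#
.#.#
.#..
#.##
.#.#
#.#.

Derivation:
(0,0): OLD=131 → NEW=255, ERR=-124
(0,1): OLD=135/4 → NEW=0, ERR=135/4
(0,2): OLD=6577/64 → NEW=0, ERR=6577/64
(0,3): OLD=184279/1024 → NEW=255, ERR=-76841/1024
(1,0): OLD=4581/64 → NEW=0, ERR=4581/64
(1,1): OLD=78019/512 → NEW=255, ERR=-52541/512
(1,2): OLD=1511551/16384 → NEW=0, ERR=1511551/16384
(1,3): OLD=44914601/262144 → NEW=255, ERR=-21932119/262144
(2,0): OLD=795665/8192 → NEW=0, ERR=795665/8192
(2,1): OLD=50383179/262144 → NEW=255, ERR=-16463541/262144
(2,2): OLD=55707319/524288 → NEW=0, ERR=55707319/524288
(2,3): OLD=1183689595/8388608 → NEW=255, ERR=-955405445/8388608
(3,0): OLD=467986049/4194304 → NEW=0, ERR=467986049/4194304
(3,1): OLD=14709028895/67108864 → NEW=255, ERR=-2403731425/67108864
(3,2): OLD=100130091233/1073741824 → NEW=0, ERR=100130091233/1073741824
(3,3): OLD=1784087708071/17179869184 → NEW=0, ERR=1784087708071/17179869184
(4,0): OLD=197731414189/1073741824 → NEW=255, ERR=-76072750931/1073741824
(4,1): OLD=981564832007/8589934592 → NEW=0, ERR=981564832007/8589934592
(4,2): OLD=64147496077479/274877906944 → NEW=255, ERR=-5946370193241/274877906944
(4,3): OLD=799636844847553/4398046511104 → NEW=255, ERR=-321865015483967/4398046511104
(5,0): OLD=14195435619869/137438953472 → NEW=0, ERR=14195435619869/137438953472
(5,1): OLD=841840271802603/4398046511104 → NEW=255, ERR=-279661588528917/4398046511104
(5,2): OLD=160176945269615/2199023255552 → NEW=0, ERR=160176945269615/2199023255552
(5,3): OLD=9967421953069895/70368744177664 → NEW=255, ERR=-7976607812234425/70368744177664
(6,0): OLD=12128334048597217/70368744177664 → NEW=255, ERR=-5815695716707103/70368744177664
(6,1): OLD=112684640014589751/1125899906842624 → NEW=0, ERR=112684640014589751/1125899906842624
(6,2): OLD=3626678679858804945/18014398509481984 → NEW=255, ERR=-966992940059100975/18014398509481984
(6,3): OLD=11138585937684107447/288230376151711744 → NEW=0, ERR=11138585937684107447/288230376151711744
Row 0: #..#
Row 1: .#.#
Row 2: .#.#
Row 3: .#..
Row 4: #.##
Row 5: .#.#
Row 6: #.#.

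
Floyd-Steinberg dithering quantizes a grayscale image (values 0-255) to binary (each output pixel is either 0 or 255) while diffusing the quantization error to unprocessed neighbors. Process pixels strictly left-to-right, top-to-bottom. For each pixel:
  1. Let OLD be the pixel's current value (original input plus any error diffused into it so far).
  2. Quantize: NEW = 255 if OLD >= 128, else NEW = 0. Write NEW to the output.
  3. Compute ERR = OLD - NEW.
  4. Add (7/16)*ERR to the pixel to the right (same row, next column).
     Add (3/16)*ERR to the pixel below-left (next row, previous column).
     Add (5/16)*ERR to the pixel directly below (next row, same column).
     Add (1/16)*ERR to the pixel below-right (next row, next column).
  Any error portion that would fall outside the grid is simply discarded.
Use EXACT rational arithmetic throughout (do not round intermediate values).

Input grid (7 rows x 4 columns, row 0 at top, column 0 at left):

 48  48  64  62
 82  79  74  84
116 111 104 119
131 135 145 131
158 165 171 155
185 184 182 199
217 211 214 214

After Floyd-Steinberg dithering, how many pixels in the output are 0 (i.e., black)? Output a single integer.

Answer: 13

Derivation:
(0,0): OLD=48 → NEW=0, ERR=48
(0,1): OLD=69 → NEW=0, ERR=69
(0,2): OLD=1507/16 → NEW=0, ERR=1507/16
(0,3): OLD=26421/256 → NEW=0, ERR=26421/256
(1,0): OLD=1759/16 → NEW=0, ERR=1759/16
(1,1): OLD=21673/128 → NEW=255, ERR=-10967/128
(1,2): OLD=367053/4096 → NEW=0, ERR=367053/4096
(1,3): OLD=10573867/65536 → NEW=255, ERR=-6137813/65536
(2,0): OLD=275027/2048 → NEW=255, ERR=-247213/2048
(2,1): OLD=3610257/65536 → NEW=0, ERR=3610257/65536
(2,2): OLD=17457425/131072 → NEW=255, ERR=-15965935/131072
(2,3): OLD=88167109/2097152 → NEW=0, ERR=88167109/2097152
(3,0): OLD=108640147/1048576 → NEW=0, ERR=108640147/1048576
(3,1): OLD=2804470253/16777216 → NEW=255, ERR=-1473719827/16777216
(3,2): OLD=21429140339/268435456 → NEW=0, ERR=21429140339/268435456
(3,3): OLD=736373413029/4294967296 → NEW=255, ERR=-358843247451/4294967296
(4,0): OLD=46682854327/268435456 → NEW=255, ERR=-21768186953/268435456
(4,1): OLD=265247003829/2147483648 → NEW=0, ERR=265247003829/2147483648
(4,2): OLD=15725017784517/68719476736 → NEW=255, ERR=-1798448783163/68719476736
(4,3): OLD=134613560953843/1099511627776 → NEW=0, ERR=134613560953843/1099511627776
(5,0): OLD=6281565131447/34359738368 → NEW=255, ERR=-2480168152393/34359738368
(5,1): OLD=199059303780465/1099511627776 → NEW=255, ERR=-81316161302415/1099511627776
(5,2): OLD=23658874821373/137438953472 → NEW=255, ERR=-11388058313987/137438953472
(5,3): OLD=3507406381494119/17592186044416 → NEW=255, ERR=-978601059831961/17592186044416
(6,0): OLD=3176728983348147/17592186044416 → NEW=255, ERR=-1309278457977933/17592186044416
(6,1): OLD=38078117489313461/281474976710656 → NEW=255, ERR=-33698001571903819/281474976710656
(6,2): OLD=543480803953380163/4503599627370496 → NEW=0, ERR=543480803953380163/4503599627370496
(6,3): OLD=17598917500372603349/72057594037927936 → NEW=255, ERR=-775768979299020331/72057594037927936
Output grid:
  Row 0: ....  (4 black, running=4)
  Row 1: .#.#  (2 black, running=6)
  Row 2: #.#.  (2 black, running=8)
  Row 3: .#.#  (2 black, running=10)
  Row 4: #.#.  (2 black, running=12)
  Row 5: ####  (0 black, running=12)
  Row 6: ##.#  (1 black, running=13)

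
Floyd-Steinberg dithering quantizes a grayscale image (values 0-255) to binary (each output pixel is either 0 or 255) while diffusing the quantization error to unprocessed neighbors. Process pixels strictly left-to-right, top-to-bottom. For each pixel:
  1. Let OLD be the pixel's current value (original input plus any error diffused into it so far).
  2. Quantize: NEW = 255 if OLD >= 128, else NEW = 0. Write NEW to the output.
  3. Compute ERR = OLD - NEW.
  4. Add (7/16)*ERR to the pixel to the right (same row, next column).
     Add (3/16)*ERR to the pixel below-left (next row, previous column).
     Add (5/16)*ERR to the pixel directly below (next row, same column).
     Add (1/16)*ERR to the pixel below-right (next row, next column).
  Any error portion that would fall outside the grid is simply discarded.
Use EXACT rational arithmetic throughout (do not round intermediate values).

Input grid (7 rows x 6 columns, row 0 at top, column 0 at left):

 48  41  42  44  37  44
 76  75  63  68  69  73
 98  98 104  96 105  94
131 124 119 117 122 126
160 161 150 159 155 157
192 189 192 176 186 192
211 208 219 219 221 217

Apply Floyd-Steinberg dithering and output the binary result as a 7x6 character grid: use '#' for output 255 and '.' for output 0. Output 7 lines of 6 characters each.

(0,0): OLD=48 → NEW=0, ERR=48
(0,1): OLD=62 → NEW=0, ERR=62
(0,2): OLD=553/8 → NEW=0, ERR=553/8
(0,3): OLD=9503/128 → NEW=0, ERR=9503/128
(0,4): OLD=142297/2048 → NEW=0, ERR=142297/2048
(0,5): OLD=2437871/32768 → NEW=0, ERR=2437871/32768
(1,0): OLD=821/8 → NEW=0, ERR=821/8
(1,1): OLD=9935/64 → NEW=255, ERR=-6385/64
(1,2): OLD=120319/2048 → NEW=0, ERR=120319/2048
(1,3): OLD=1099789/8192 → NEW=255, ERR=-989171/8192
(1,4): OLD=29609225/524288 → NEW=0, ERR=29609225/524288
(1,5): OLD=1051090671/8388608 → NEW=0, ERR=1051090671/8388608
(2,0): OLD=114037/1024 → NEW=0, ERR=114037/1024
(2,1): OLD=4357315/32768 → NEW=255, ERR=-3998525/32768
(2,2): OLD=21022625/524288 → NEW=0, ERR=21022625/524288
(2,3): OLD=377779681/4194304 → NEW=0, ERR=377779681/4194304
(2,4): OLD=23890875883/134217728 → NEW=255, ERR=-10334644757/134217728
(2,5): OLD=221188164893/2147483648 → NEW=0, ERR=221188164893/2147483648
(3,0): OLD=74932073/524288 → NEW=255, ERR=-58761367/524288
(3,1): OLD=215215321/4194304 → NEW=0, ERR=215215321/4194304
(3,2): OLD=5477447453/33554432 → NEW=255, ERR=-3078932707/33554432
(3,3): OLD=199868077709/2147483648 → NEW=0, ERR=199868077709/2147483648
(3,4): OLD=2810590367825/17179869184 → NEW=255, ERR=-1570276274095/17179869184
(3,5): OLD=31167374423103/274877906944 → NEW=0, ERR=31167374423103/274877906944
(4,0): OLD=9032609523/67108864 → NEW=255, ERR=-8080150797/67108864
(4,1): OLD=107533552547/1073741824 → NEW=0, ERR=107533552547/1073741824
(4,2): OLD=6383966502097/34359738368 → NEW=255, ERR=-2377766781743/34359738368
(4,3): OLD=74181768416173/549755813888 → NEW=255, ERR=-66005964125267/549755813888
(4,4): OLD=888278940142293/8796093022208 → NEW=0, ERR=888278940142293/8796093022208
(4,5): OLD=32496536708142387/140737488355328 → NEW=255, ERR=-3391522822466253/140737488355328
(5,0): OLD=2974723477209/17179869184 → NEW=255, ERR=-1406143164711/17179869184
(5,1): OLD=90152875373105/549755813888 → NEW=255, ERR=-50034857168335/549755813888
(5,2): OLD=502711902037207/4398046511104 → NEW=0, ERR=502711902037207/4398046511104
(5,3): OLD=28583415973337937/140737488355328 → NEW=255, ERR=-7304643557270703/140737488355328
(5,4): OLD=12865390011639923/70368744177664 → NEW=255, ERR=-5078639753664397/70368744177664
(5,5): OLD=358499456606211481/2251799813685248 → NEW=255, ERR=-215709495883526759/2251799813685248
(6,0): OLD=1480888149827123/8796093022208 → NEW=255, ERR=-762115570835917/8796093022208
(6,1): OLD=22232126120481215/140737488355328 → NEW=255, ERR=-13655933410127425/140737488355328
(6,2): OLD=110815918886306147/562949953421312 → NEW=255, ERR=-32736319236128413/562949953421312
(6,3): OLD=1539789300362781265/9007199254740992 → NEW=255, ERR=-757046509596171695/9007199254740992
(6,4): OLD=20243790416978085667/144115188075855872 → NEW=255, ERR=-16505582542365161693/144115188075855872
(6,5): OLD=305400762304582207797/2305843009213693952 → NEW=255, ERR=-282589205044909749963/2305843009213693952
Row 0: ......
Row 1: .#.#..
Row 2: .#..#.
Row 3: #.#.#.
Row 4: #.##.#
Row 5: ##.###
Row 6: ######

Answer: ......
.#.#..
.#..#.
#.#.#.
#.##.#
##.###
######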